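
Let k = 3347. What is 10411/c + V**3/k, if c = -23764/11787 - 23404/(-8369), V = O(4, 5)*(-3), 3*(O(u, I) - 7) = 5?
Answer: 3436006895554219/257658861104 ≈ 13335.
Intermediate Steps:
O(u, I) = 26/3 (O(u, I) = 7 + (1/3)*5 = 7 + 5/3 = 26/3)
V = -26 (V = (26/3)*(-3) = -26)
c = 76982032/98645403 (c = -23764*1/11787 - 23404*(-1/8369) = -23764/11787 + 23404/8369 = 76982032/98645403 ≈ 0.78039)
10411/c + V**3/k = 10411/(76982032/98645403) + (-26)**3/3347 = 10411*(98645403/76982032) - 17576*1/3347 = 1026997290633/76982032 - 17576/3347 = 3436006895554219/257658861104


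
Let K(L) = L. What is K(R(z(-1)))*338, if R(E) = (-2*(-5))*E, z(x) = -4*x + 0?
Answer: 13520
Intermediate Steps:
z(x) = -4*x
R(E) = 10*E
K(R(z(-1)))*338 = (10*(-4*(-1)))*338 = (10*4)*338 = 40*338 = 13520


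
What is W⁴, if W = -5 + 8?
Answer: 81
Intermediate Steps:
W = 3
W⁴ = 3⁴ = 81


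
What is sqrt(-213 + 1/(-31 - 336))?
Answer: 2*I*sqrt(7172281)/367 ≈ 14.595*I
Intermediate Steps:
sqrt(-213 + 1/(-31 - 336)) = sqrt(-213 + 1/(-367)) = sqrt(-213 - 1/367) = sqrt(-78172/367) = 2*I*sqrt(7172281)/367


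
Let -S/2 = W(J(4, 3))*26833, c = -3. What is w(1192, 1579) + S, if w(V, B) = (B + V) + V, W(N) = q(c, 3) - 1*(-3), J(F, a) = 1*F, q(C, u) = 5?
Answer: -425365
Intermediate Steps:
J(F, a) = F
W(N) = 8 (W(N) = 5 - 1*(-3) = 5 + 3 = 8)
S = -429328 (S = -16*26833 = -2*214664 = -429328)
w(V, B) = B + 2*V
w(1192, 1579) + S = (1579 + 2*1192) - 429328 = (1579 + 2384) - 429328 = 3963 - 429328 = -425365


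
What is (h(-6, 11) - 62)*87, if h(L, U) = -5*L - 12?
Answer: -3828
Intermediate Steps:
h(L, U) = -12 - 5*L
(h(-6, 11) - 62)*87 = ((-12 - 5*(-6)) - 62)*87 = ((-12 + 30) - 62)*87 = (18 - 62)*87 = -44*87 = -3828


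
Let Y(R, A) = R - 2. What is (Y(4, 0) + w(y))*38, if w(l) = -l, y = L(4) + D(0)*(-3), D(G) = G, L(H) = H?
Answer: -76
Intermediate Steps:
Y(R, A) = -2 + R
y = 4 (y = 4 + 0*(-3) = 4 + 0 = 4)
(Y(4, 0) + w(y))*38 = ((-2 + 4) - 1*4)*38 = (2 - 4)*38 = -2*38 = -76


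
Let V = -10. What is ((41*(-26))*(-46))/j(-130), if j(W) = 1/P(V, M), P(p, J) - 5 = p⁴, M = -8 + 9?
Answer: 490605180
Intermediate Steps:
M = 1
P(p, J) = 5 + p⁴
j(W) = 1/10005 (j(W) = 1/(5 + (-10)⁴) = 1/(5 + 10000) = 1/10005)
((41*(-26))*(-46))/j(-130) = ((41*(-26))*(-46))/(1/10005) = -1066*(-46)*10005 = 49036*10005 = 490605180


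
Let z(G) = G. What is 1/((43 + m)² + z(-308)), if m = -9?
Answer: 1/848 ≈ 0.0011792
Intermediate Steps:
1/((43 + m)² + z(-308)) = 1/((43 - 9)² - 308) = 1/(34² - 308) = 1/(1156 - 308) = 1/848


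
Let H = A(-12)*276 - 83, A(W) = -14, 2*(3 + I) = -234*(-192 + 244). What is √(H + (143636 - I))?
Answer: 4*√9111 ≈ 381.81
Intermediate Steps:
I = -6087 (I = -3 + (-234*(-192 + 244))/2 = -3 + (-234*52)/2 = -3 + (½)*(-12168) = -3 - 6084 = -6087)
H = -3947 (H = -14*276 - 83 = -3864 - 83 = -3947)
√(H + (143636 - I)) = √(-3947 + (143636 - 1*(-6087))) = √(-3947 + (143636 + 6087)) = √(-3947 + 149723) = √145776 = 4*√9111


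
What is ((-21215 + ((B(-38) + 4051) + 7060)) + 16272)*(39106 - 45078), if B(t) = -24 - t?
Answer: -36918904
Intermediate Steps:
((-21215 + ((B(-38) + 4051) + 7060)) + 16272)*(39106 - 45078) = ((-21215 + (((-24 - 1*(-38)) + 4051) + 7060)) + 16272)*(39106 - 45078) = ((-21215 + (((-24 + 38) + 4051) + 7060)) + 16272)*(-5972) = ((-21215 + ((14 + 4051) + 7060)) + 16272)*(-5972) = ((-21215 + (4065 + 7060)) + 16272)*(-5972) = ((-21215 + 11125) + 16272)*(-5972) = (-10090 + 16272)*(-5972) = 6182*(-5972) = -36918904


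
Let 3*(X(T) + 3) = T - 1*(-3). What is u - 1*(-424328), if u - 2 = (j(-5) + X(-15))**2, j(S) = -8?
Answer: 424555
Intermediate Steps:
X(T) = -2 + T/3 (X(T) = -3 + (T - 1*(-3))/3 = -3 + (T + 3)/3 = -3 + (3 + T)/3 = -3 + (1 + T/3) = -2 + T/3)
u = 227 (u = 2 + (-8 + (-2 + (1/3)*(-15)))**2 = 2 + (-8 + (-2 - 5))**2 = 2 + (-8 - 7)**2 = 2 + (-15)**2 = 2 + 225 = 227)
u - 1*(-424328) = 227 - 1*(-424328) = 227 + 424328 = 424555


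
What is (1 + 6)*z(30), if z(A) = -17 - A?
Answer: -329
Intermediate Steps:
(1 + 6)*z(30) = (1 + 6)*(-17 - 1*30) = 7*(-17 - 30) = 7*(-47) = -329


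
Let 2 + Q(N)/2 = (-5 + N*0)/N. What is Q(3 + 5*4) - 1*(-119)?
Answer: 2635/23 ≈ 114.57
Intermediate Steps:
Q(N) = -4 - 10/N (Q(N) = -4 + 2*((-5 + N*0)/N) = -4 + 2*((-5 + 0)/N) = -4 + 2*(-5/N) = -4 - 10/N)
Q(3 + 5*4) - 1*(-119) = (-4 - 10/(3 + 5*4)) - 1*(-119) = (-4 - 10/(3 + 20)) + 119 = (-4 - 10/23) + 119 = -102/23 + 119 = 2635/23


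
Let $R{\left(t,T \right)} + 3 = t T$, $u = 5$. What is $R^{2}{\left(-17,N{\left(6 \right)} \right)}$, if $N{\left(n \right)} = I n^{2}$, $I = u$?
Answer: $9381969$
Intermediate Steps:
$I = 5$
$N{\left(n \right)} = 5 n^{2}$
$R{\left(t,T \right)} = -3 + T t$ ($R{\left(t,T \right)} = -3 + t T = -3 + T t$)
$R^{2}{\left(-17,N{\left(6 \right)} \right)} = \left(-3 + 5 \cdot 6^{2} \left(-17\right)\right)^{2} = \left(-3 + 5 \cdot 36 \left(-17\right)\right)^{2} = \left(-3 + 180 \left(-17\right)\right)^{2} = \left(-3 - 3060\right)^{2} = \left(-3063\right)^{2} = 9381969$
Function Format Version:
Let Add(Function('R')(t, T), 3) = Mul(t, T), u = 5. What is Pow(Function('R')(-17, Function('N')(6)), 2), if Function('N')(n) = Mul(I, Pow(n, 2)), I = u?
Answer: 9381969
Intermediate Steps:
I = 5
Function('N')(n) = Mul(5, Pow(n, 2))
Function('R')(t, T) = Add(-3, Mul(T, t)) (Function('R')(t, T) = Add(-3, Mul(t, T)) = Add(-3, Mul(T, t)))
Pow(Function('R')(-17, Function('N')(6)), 2) = Pow(Add(-3, Mul(Mul(5, Pow(6, 2)), -17)), 2) = Pow(Add(-3, Mul(Mul(5, 36), -17)), 2) = Pow(Add(-3, Mul(180, -17)), 2) = Pow(Add(-3, -3060), 2) = Pow(-3063, 2) = 9381969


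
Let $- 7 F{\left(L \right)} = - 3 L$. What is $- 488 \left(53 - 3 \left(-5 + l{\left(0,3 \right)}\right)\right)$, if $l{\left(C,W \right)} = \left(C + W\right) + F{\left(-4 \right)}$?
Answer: $- \frac{219112}{7} \approx -31302.0$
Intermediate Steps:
$F{\left(L \right)} = \frac{3 L}{7}$ ($F{\left(L \right)} = - \frac{\left(-3\right) L}{7} = \frac{3 L}{7}$)
$l{\left(C,W \right)} = - \frac{12}{7} + C + W$ ($l{\left(C,W \right)} = \left(C + W\right) + \frac{3}{7} \left(-4\right) = \left(C + W\right) - \frac{12}{7} = - \frac{12}{7} + C + W$)
$- 488 \left(53 - 3 \left(-5 + l{\left(0,3 \right)}\right)\right) = - 488 \left(53 - 3 \left(-5 + \left(- \frac{12}{7} + 0 + 3\right)\right)\right) = - 488 \left(53 - 3 \left(-5 + \frac{9}{7}\right)\right) = - 488 \left(53 - - \frac{78}{7}\right) = - 488 \left(53 + \frac{78}{7}\right) = \left(-488\right) \frac{449}{7} = - \frac{219112}{7}$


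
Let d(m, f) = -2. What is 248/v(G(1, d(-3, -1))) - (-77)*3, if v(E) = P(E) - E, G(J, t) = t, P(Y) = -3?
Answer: -17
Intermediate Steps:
v(E) = -3 - E
248/v(G(1, d(-3, -1))) - (-77)*3 = 248/(-3 - 1*(-2)) - (-77)*3 = 248/(-3 + 2) - 1*(-231) = 248/(-1) + 231 = 248*(-1) + 231 = -248 + 231 = -17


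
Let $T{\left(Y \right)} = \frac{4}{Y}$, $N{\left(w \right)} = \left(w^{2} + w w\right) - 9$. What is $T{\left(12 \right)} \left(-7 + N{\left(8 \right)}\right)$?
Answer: $\frac{112}{3} \approx 37.333$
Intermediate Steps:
$N{\left(w \right)} = -9 + 2 w^{2}$ ($N{\left(w \right)} = \left(w^{2} + w^{2}\right) - 9 = 2 w^{2} - 9 = -9 + 2 w^{2}$)
$T{\left(12 \right)} \left(-7 + N{\left(8 \right)}\right) = \frac{4}{12} \left(-7 - \left(9 - 2 \cdot 8^{2}\right)\right) = 4 \cdot \frac{1}{12} \left(-7 + \left(-9 + 2 \cdot 64\right)\right) = \frac{-7 + \left(-9 + 128\right)}{3} = \frac{-7 + 119}{3} = \frac{1}{3} \cdot 112 = \frac{112}{3}$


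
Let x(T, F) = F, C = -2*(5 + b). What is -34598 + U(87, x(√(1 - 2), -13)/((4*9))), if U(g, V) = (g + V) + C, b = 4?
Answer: -1243057/36 ≈ -34529.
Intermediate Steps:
C = -18 (C = -2*(5 + 4) = -2*9 = -18)
U(g, V) = -18 + V + g (U(g, V) = (g + V) - 18 = (V + g) - 18 = -18 + V + g)
-34598 + U(87, x(√(1 - 2), -13)/((4*9))) = -34598 + (-18 - 13/(4*9) + 87) = -34598 + (-18 - 13/36 + 87) = -34598 + 2471/36 = -1243057/36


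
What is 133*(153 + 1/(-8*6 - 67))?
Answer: 2340002/115 ≈ 20348.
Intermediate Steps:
133*(153 + 1/(-8*6 - 67)) = 133*(153 + 1/(-48 - 67)) = 133*(153 + 1/(-115)) = 133*(153 - 1/115) = 133*(17594/115) = 2340002/115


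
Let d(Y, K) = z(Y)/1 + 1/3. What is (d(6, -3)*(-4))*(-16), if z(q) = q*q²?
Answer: 41536/3 ≈ 13845.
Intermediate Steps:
z(q) = q³
d(Y, K) = ⅓ + Y³ (d(Y, K) = Y³/1 + 1/3 = Y³*1 + 1*(⅓) = Y³ + ⅓ = ⅓ + Y³)
(d(6, -3)*(-4))*(-16) = ((⅓ + 6³)*(-4))*(-16) = ((⅓ + 216)*(-4))*(-16) = ((649/3)*(-4))*(-16) = -2596/3*(-16) = 41536/3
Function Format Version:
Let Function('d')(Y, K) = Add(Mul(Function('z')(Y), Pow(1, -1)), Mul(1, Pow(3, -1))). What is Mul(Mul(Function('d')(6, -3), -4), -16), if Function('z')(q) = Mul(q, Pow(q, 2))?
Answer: Rational(41536, 3) ≈ 13845.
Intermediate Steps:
Function('z')(q) = Pow(q, 3)
Function('d')(Y, K) = Add(Rational(1, 3), Pow(Y, 3)) (Function('d')(Y, K) = Add(Mul(Pow(Y, 3), Pow(1, -1)), Mul(1, Pow(3, -1))) = Add(Mul(Pow(Y, 3), 1), Mul(1, Rational(1, 3))) = Add(Pow(Y, 3), Rational(1, 3)) = Add(Rational(1, 3), Pow(Y, 3)))
Mul(Mul(Function('d')(6, -3), -4), -16) = Mul(Mul(Add(Rational(1, 3), Pow(6, 3)), -4), -16) = Mul(Mul(Add(Rational(1, 3), 216), -4), -16) = Mul(Mul(Rational(649, 3), -4), -16) = Mul(Rational(-2596, 3), -16) = Rational(41536, 3)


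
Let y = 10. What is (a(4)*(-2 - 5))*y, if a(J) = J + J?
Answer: -560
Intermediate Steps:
a(J) = 2*J
(a(4)*(-2 - 5))*y = ((2*4)*(-2 - 5))*10 = (8*(-7))*10 = -56*10 = -560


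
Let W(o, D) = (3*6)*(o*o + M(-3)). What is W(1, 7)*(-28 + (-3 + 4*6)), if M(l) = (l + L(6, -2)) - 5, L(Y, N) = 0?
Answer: 882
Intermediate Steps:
M(l) = -5 + l (M(l) = (l + 0) - 5 = l - 5 = -5 + l)
W(o, D) = -144 + 18*o² (W(o, D) = (3*6)*(o*o + (-5 - 3)) = 18*(o² - 8) = 18*(-8 + o²) = -144 + 18*o²)
W(1, 7)*(-28 + (-3 + 4*6)) = (-144 + 18*1²)*(-28 + (-3 + 4*6)) = (-144 + 18*1)*(-28 + (-3 + 24)) = (-144 + 18)*(-28 + 21) = -126*(-7) = 882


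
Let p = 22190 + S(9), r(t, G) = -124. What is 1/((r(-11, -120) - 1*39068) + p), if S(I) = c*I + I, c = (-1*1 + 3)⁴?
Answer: -1/16849 ≈ -5.9351e-5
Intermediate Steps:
c = 16 (c = (-1 + 3)⁴ = 2⁴ = 16)
S(I) = 17*I (S(I) = 16*I + I = 17*I)
p = 22343 (p = 22190 + 17*9 = 22190 + 153 = 22343)
1/((r(-11, -120) - 1*39068) + p) = 1/((-124 - 1*39068) + 22343) = 1/((-124 - 39068) + 22343) = 1/(-39192 + 22343) = 1/(-16849) = -1/16849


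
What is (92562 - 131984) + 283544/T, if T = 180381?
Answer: -7110696238/180381 ≈ -39420.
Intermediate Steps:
(92562 - 131984) + 283544/T = (92562 - 131984) + 283544/180381 = -39422 + 283544*(1/180381) = -39422 + 283544/180381 = -7110696238/180381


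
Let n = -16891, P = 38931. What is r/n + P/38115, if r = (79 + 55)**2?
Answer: -182377/4379595 ≈ -0.041642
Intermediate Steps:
r = 17956 (r = 134**2 = 17956)
r/n + P/38115 = 17956/(-16891) + 38931/38115 = 17956*(-1/16891) + 38931*(1/38115) = -17956/16891 + 12977/12705 = -182377/4379595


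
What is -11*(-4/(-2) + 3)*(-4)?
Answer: 220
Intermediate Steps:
-11*(-4/(-2) + 3)*(-4) = -11*(-4*(-½) + 3)*(-4) = -11*(2 + 3)*(-4) = -55*(-4) = -11*(-20) = 220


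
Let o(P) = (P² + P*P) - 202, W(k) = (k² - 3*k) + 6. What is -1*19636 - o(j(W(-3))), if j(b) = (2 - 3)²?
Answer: -19436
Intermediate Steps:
W(k) = 6 + k² - 3*k
j(b) = 1 (j(b) = (-1)² = 1)
o(P) = -202 + 2*P² (o(P) = (P² + P²) - 202 = 2*P² - 202 = -202 + 2*P²)
-1*19636 - o(j(W(-3))) = -1*19636 - (-202 + 2*1²) = -19636 - (-202 + 2*1) = -19636 - (-202 + 2) = -19636 - 1*(-200) = -19636 + 200 = -19436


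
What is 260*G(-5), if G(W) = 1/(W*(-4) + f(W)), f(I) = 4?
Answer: 65/6 ≈ 10.833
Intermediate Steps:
G(W) = 1/(4 - 4*W) (G(W) = 1/(W*(-4) + 4) = 1/(-4*W + 4) = 1/(4 - 4*W))
260*G(-5) = 260*(-1/(-4 + 4*(-5))) = 260*(-1/(-4 - 20)) = 260*(-1/(-24)) = 260*(-1*(-1/24)) = 260*(1/24) = 65/6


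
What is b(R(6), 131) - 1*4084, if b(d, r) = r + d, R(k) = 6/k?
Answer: -3952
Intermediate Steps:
b(d, r) = d + r
b(R(6), 131) - 1*4084 = (6/6 + 131) - 1*4084 = (6*(⅙) + 131) - 4084 = (1 + 131) - 4084 = 132 - 4084 = -3952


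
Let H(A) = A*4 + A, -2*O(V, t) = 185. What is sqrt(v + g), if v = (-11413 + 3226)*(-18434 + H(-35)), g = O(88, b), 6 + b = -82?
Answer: sqrt(609407162)/2 ≈ 12343.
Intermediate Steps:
b = -88 (b = -6 - 82 = -88)
O(V, t) = -185/2 (O(V, t) = -1/2*185 = -185/2)
H(A) = 5*A (H(A) = 4*A + A = 5*A)
g = -185/2 ≈ -92.500
v = 152351883 (v = (-11413 + 3226)*(-18434 + 5*(-35)) = -8187*(-18434 - 175) = -8187*(-18609) = 152351883)
sqrt(v + g) = sqrt(152351883 - 185/2) = sqrt(304703581/2) = sqrt(609407162)/2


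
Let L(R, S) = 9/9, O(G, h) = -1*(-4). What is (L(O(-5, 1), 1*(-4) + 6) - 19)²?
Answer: 324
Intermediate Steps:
O(G, h) = 4
L(R, S) = 1 (L(R, S) = 9*(⅑) = 1)
(L(O(-5, 1), 1*(-4) + 6) - 19)² = (1 - 19)² = (-18)² = 324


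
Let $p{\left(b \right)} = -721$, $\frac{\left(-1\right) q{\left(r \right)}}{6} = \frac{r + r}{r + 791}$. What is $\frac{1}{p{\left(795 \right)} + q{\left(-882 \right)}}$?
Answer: $- \frac{13}{10885} \approx -0.0011943$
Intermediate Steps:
$q{\left(r \right)} = - \frac{12 r}{791 + r}$ ($q{\left(r \right)} = - 6 \frac{r + r}{r + 791} = - 6 \frac{2 r}{791 + r} = - \frac{12 r}{791 + r}$)
$\frac{1}{p{\left(795 \right)} + q{\left(-882 \right)}} = \frac{1}{-721 - - \frac{10584}{791 - 882}} = \frac{1}{-721 - - \frac{10584}{-91}} = \frac{1}{-721 - \left(-10584\right) \left(- \frac{1}{91}\right)} = \frac{1}{-721 - \frac{1512}{13}} = \frac{1}{- \frac{10885}{13}} = - \frac{13}{10885}$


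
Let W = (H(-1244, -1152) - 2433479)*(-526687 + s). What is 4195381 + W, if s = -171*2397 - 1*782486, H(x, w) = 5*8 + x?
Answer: 4185370353361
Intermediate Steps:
H(x, w) = 40 + x
s = -1192373 (s = -409887 - 782486 = -1192373)
W = 4185366157980 (W = ((40 - 1244) - 2433479)*(-526687 - 1192373) = (-1204 - 2433479)*(-1719060) = -2434683*(-1719060) = 4185366157980)
4195381 + W = 4195381 + 4185366157980 = 4185370353361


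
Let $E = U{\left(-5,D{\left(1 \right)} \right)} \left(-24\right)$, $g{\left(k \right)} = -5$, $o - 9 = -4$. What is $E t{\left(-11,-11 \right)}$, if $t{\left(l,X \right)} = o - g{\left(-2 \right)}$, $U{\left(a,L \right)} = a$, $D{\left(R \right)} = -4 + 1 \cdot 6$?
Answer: $1200$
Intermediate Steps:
$o = 5$ ($o = 9 - 4 = 5$)
$D{\left(R \right)} = 2$ ($D{\left(R \right)} = -4 + 6 = 2$)
$t{\left(l,X \right)} = 10$ ($t{\left(l,X \right)} = 5 - -5 = 5 + 5 = 10$)
$E = 120$ ($E = \left(-5\right) \left(-24\right) = 120$)
$E t{\left(-11,-11 \right)} = 120 \cdot 10 = 1200$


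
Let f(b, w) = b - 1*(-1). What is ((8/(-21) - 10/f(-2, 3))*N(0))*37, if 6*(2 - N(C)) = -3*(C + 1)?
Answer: 18685/21 ≈ 889.76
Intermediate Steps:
N(C) = 5/2 + C/2 (N(C) = 2 - (-1)*(C + 1)/2 = 2 - (-1)*(1 + C)/2 = 2 - (-3 - 3*C)/6 = 2 + (½ + C/2) = 5/2 + C/2)
f(b, w) = 1 + b (f(b, w) = b + 1 = 1 + b)
((8/(-21) - 10/f(-2, 3))*N(0))*37 = ((8/(-21) - 10/(1 - 2))*(5/2 + (½)*0))*37 = ((8*(-1/21) - 10/(-1))*(5/2 + 0))*37 = ((-8/21 - 10*(-1))*(5/2))*37 = ((-8/21 + 10)*(5/2))*37 = ((202/21)*(5/2))*37 = (505/21)*37 = 18685/21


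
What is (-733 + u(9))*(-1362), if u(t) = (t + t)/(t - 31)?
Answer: 10994064/11 ≈ 9.9946e+5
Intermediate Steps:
u(t) = 2*t/(-31 + t) (u(t) = (2*t)/(-31 + t) = 2*t/(-31 + t))
(-733 + u(9))*(-1362) = (-733 + 2*9/(-31 + 9))*(-1362) = (-733 + 2*9/(-22))*(-1362) = (-733 + 2*9*(-1/22))*(-1362) = (-733 - 9/11)*(-1362) = -8072/11*(-1362) = 10994064/11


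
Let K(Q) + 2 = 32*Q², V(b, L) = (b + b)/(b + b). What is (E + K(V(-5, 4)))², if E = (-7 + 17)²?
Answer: 16900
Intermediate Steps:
V(b, L) = 1 (V(b, L) = (2*b)/((2*b)) = (2*b)*(1/(2*b)) = 1)
K(Q) = -2 + 32*Q²
E = 100 (E = 10² = 100)
(E + K(V(-5, 4)))² = (100 + (-2 + 32*1²))² = (100 + (-2 + 32*1))² = (100 + (-2 + 32))² = (100 + 30)² = 130² = 16900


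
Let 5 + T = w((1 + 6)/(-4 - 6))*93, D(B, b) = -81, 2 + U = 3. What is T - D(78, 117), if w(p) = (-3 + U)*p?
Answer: 1031/5 ≈ 206.20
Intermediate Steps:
U = 1 (U = -2 + 3 = 1)
w(p) = -2*p (w(p) = (-3 + 1)*p = -2*p)
T = 626/5 (T = -5 - 2*(1 + 6)/(-4 - 6)*93 = -5 - 14/(-10)*93 = -5 - 14*(-1)/10*93 = -5 - 2*(-7/10)*93 = -5 + (7/5)*93 = -5 + 651/5 = 626/5 ≈ 125.20)
T - D(78, 117) = 626/5 - 1*(-81) = 626/5 + 81 = 1031/5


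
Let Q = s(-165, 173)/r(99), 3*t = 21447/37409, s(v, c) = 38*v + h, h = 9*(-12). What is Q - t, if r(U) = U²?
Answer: -102887317/122215203 ≈ -0.84185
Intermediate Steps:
h = -108
s(v, c) = -108 + 38*v (s(v, c) = 38*v - 108 = -108 + 38*v)
t = 7149/37409 (t = (21447/37409)/3 = (21447*(1/37409))/3 = (⅓)*(21447/37409) = 7149/37409 ≈ 0.19110)
Q = -2126/3267 (Q = (-108 + 38*(-165))/(99²) = (-108 - 6270)/9801 = -6378*1/9801 = -2126/3267 ≈ -0.65075)
Q - t = -2126/3267 - 1*7149/37409 = -2126/3267 - 7149/37409 = -102887317/122215203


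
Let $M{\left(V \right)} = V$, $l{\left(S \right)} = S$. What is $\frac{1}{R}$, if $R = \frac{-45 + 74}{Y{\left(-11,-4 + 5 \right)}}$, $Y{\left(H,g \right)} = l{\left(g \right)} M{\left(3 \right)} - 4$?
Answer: $- \frac{1}{29} \approx -0.034483$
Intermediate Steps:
$Y{\left(H,g \right)} = -4 + 3 g$ ($Y{\left(H,g \right)} = g 3 - 4 = 3 g - 4 = -4 + 3 g$)
$R = -29$ ($R = \frac{-45 + 74}{-4 + 3 \left(-4 + 5\right)} = \frac{1}{-4 + 3 \cdot 1} \cdot 29 = \frac{1}{-4 + 3} \cdot 29 = \frac{1}{-1} \cdot 29 = \left(-1\right) 29 = -29$)
$\frac{1}{R} = \frac{1}{-29} = - \frac{1}{29}$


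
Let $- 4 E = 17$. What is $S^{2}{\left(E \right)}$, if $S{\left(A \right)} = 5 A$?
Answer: $\frac{7225}{16} \approx 451.56$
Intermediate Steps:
$E = - \frac{17}{4}$ ($E = \left(- \frac{1}{4}\right) 17 = - \frac{17}{4} \approx -4.25$)
$S^{2}{\left(E \right)} = \left(5 \left(- \frac{17}{4}\right)\right)^{2} = \left(- \frac{85}{4}\right)^{2} = \frac{7225}{16}$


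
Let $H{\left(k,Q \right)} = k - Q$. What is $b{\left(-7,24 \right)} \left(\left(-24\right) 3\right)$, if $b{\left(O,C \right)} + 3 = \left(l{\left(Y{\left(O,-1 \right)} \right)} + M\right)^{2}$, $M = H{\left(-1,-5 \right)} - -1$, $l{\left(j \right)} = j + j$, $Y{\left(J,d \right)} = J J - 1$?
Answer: $-734256$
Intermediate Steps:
$Y{\left(J,d \right)} = -1 + J^{2}$ ($Y{\left(J,d \right)} = J^{2} - 1 = -1 + J^{2}$)
$l{\left(j \right)} = 2 j$
$M = 5$ ($M = \left(-1 - -5\right) - -1 = \left(-1 + 5\right) + 1 = 4 + 1 = 5$)
$b{\left(O,C \right)} = -3 + \left(3 + 2 O^{2}\right)^{2}$ ($b{\left(O,C \right)} = -3 + \left(2 \left(-1 + O^{2}\right) + 5\right)^{2} = -3 + \left(\left(-2 + 2 O^{2}\right) + 5\right)^{2} = -3 + \left(3 + 2 O^{2}\right)^{2}$)
$b{\left(-7,24 \right)} \left(\left(-24\right) 3\right) = \left(-3 + \left(3 + 2 \left(-7\right)^{2}\right)^{2}\right) \left(\left(-24\right) 3\right) = \left(-3 + \left(3 + 2 \cdot 49\right)^{2}\right) \left(-72\right) = \left(-3 + \left(3 + 98\right)^{2}\right) \left(-72\right) = \left(-3 + 101^{2}\right) \left(-72\right) = \left(-3 + 10201\right) \left(-72\right) = 10198 \left(-72\right) = -734256$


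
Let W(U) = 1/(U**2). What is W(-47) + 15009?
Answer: 33154882/2209 ≈ 15009.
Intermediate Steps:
W(U) = U**(-2)
W(-47) + 15009 = (-47)**(-2) + 15009 = 1/2209 + 15009 = 33154882/2209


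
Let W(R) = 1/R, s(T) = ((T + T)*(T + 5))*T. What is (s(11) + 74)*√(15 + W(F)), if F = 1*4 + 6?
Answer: 1973*√1510/5 ≈ 15334.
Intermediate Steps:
s(T) = 2*T²*(5 + T) (s(T) = ((2*T)*(5 + T))*T = (2*T*(5 + T))*T = 2*T²*(5 + T))
F = 10 (F = 4 + 6 = 10)
W(R) = 1/R
(s(11) + 74)*√(15 + W(F)) = (2*11²*(5 + 11) + 74)*√(15 + 1/10) = (2*121*16 + 74)*√(15 + ⅒) = (3872 + 74)*√(151/10) = 3946*(√1510/10) = 1973*√1510/5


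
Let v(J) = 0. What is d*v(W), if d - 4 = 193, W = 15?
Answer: 0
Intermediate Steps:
d = 197 (d = 4 + 193 = 197)
d*v(W) = 197*0 = 0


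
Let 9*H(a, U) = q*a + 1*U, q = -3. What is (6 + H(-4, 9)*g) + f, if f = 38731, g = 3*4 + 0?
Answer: 38765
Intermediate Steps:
g = 12 (g = 12 + 0 = 12)
H(a, U) = -a/3 + U/9 (H(a, U) = (-3*a + 1*U)/9 = (-3*a + U)/9 = (U - 3*a)/9 = -a/3 + U/9)
(6 + H(-4, 9)*g) + f = (6 + (-⅓*(-4) + (⅑)*9)*12) + 38731 = (6 + (4/3 + 1)*12) + 38731 = (6 + (7/3)*12) + 38731 = (6 + 28) + 38731 = 34 + 38731 = 38765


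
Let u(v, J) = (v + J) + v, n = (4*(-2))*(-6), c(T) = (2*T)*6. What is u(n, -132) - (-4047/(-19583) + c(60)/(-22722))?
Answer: -2682765585/74160821 ≈ -36.175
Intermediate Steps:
c(T) = 12*T
n = 48 (n = -8*(-6) = 48)
u(v, J) = J + 2*v (u(v, J) = (J + v) + v = J + 2*v)
u(n, -132) - (-4047/(-19583) + c(60)/(-22722)) = (-132 + 2*48) - (-4047/(-19583) + (12*60)/(-22722)) = (-132 + 96) - (-4047*(-1/19583) + 720*(-1/22722)) = -36 - (4047/19583 - 120/3787) = -36 - 1*12976029/74160821 = -36 - 12976029/74160821 = -2682765585/74160821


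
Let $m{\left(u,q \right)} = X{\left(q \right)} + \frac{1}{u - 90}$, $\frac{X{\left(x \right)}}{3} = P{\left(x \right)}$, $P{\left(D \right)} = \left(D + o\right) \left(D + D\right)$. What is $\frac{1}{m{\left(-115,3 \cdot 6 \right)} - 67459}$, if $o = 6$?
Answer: $- \frac{205}{13297736} \approx -1.5416 \cdot 10^{-5}$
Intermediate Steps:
$P{\left(D \right)} = 2 D \left(6 + D\right)$ ($P{\left(D \right)} = \left(D + 6\right) \left(D + D\right) = \left(6 + D\right) 2 D = 2 D \left(6 + D\right)$)
$X{\left(x \right)} = 6 x \left(6 + x\right)$ ($X{\left(x \right)} = 3 \cdot 2 x \left(6 + x\right) = 6 x \left(6 + x\right)$)
$m{\left(u,q \right)} = \frac{1}{-90 + u} + 6 q \left(6 + q\right)$ ($m{\left(u,q \right)} = 6 q \left(6 + q\right) + \frac{1}{u - 90} = 6 q \left(6 + q\right) + \frac{1}{-90 + u} = \frac{1}{-90 + u} + 6 q \left(6 + q\right)$)
$\frac{1}{m{\left(-115,3 \cdot 6 \right)} - 67459} = \frac{1}{\frac{1 - 540 \cdot 3 \cdot 6 \left(6 + 3 \cdot 6\right) + 6 \cdot 3 \cdot 6 \left(-115\right) \left(6 + 3 \cdot 6\right)}{-90 - 115} - 67459} = \frac{1}{\frac{1 - 9720 \left(6 + 18\right) + 6 \cdot 18 \left(-115\right) \left(6 + 18\right)}{-205} - 67459} = \frac{1}{- \frac{1 - 9720 \cdot 24 + 6 \cdot 18 \left(-115\right) 24}{205} - 67459} = \frac{1}{- \frac{1 - 233280 - 298080}{205} - 67459} = \frac{1}{\left(- \frac{1}{205}\right) \left(-531359\right) - 67459} = \frac{1}{\frac{531359}{205} - 67459} = \frac{1}{- \frac{13297736}{205}} = - \frac{205}{13297736}$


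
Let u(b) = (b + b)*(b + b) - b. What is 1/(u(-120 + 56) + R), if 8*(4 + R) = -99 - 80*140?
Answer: 8/120253 ≈ 6.6526e-5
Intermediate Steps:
R = -11331/8 (R = -4 + (-99 - 80*140)/8 = -4 + (-99 - 11200)/8 = -4 + (⅛)*(-11299) = -4 - 11299/8 = -11331/8 ≈ -1416.4)
u(b) = -b + 4*b² (u(b) = (2*b)*(2*b) - b = 4*b² - b = -b + 4*b²)
1/(u(-120 + 56) + R) = 1/((-120 + 56)*(-1 + 4*(-120 + 56)) - 11331/8) = 1/(-64*(-1 + 4*(-64)) - 11331/8) = 1/(-64*(-1 - 256) - 11331/8) = 1/(-64*(-257) - 11331/8) = 1/(16448 - 11331/8) = 1/(120253/8) = 8/120253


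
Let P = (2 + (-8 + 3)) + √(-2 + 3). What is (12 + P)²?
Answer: 100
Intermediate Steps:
P = -2 (P = (2 - 5) + √1 = -3 + 1 = -2)
(12 + P)² = (12 - 2)² = 10² = 100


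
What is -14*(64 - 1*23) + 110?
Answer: -464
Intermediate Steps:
-14*(64 - 1*23) + 110 = -14*(64 - 23) + 110 = -14*41 + 110 = -574 + 110 = -464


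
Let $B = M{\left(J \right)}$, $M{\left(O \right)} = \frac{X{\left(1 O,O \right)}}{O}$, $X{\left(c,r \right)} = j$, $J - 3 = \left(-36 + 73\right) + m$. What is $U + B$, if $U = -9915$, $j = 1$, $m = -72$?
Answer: $- \frac{317281}{32} \approx -9915.0$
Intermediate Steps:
$J = -32$ ($J = 3 + \left(\left(-36 + 73\right) - 72\right) = 3 + \left(37 - 72\right) = 3 - 35 = -32$)
$X{\left(c,r \right)} = 1$
$M{\left(O \right)} = \frac{1}{O}$ ($M{\left(O \right)} = 1 \frac{1}{O} = \frac{1}{O}$)
$B = - \frac{1}{32}$ ($B = \frac{1}{-32} = - \frac{1}{32} \approx -0.03125$)
$U + B = -9915 - \frac{1}{32} = - \frac{317281}{32}$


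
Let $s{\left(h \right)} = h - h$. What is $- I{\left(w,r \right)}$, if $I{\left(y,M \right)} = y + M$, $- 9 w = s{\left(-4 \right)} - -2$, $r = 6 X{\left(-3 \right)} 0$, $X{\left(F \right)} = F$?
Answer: $\frac{2}{9} \approx 0.22222$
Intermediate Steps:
$s{\left(h \right)} = 0$
$r = 0$ ($r = 6 \left(-3\right) 0 = \left(-18\right) 0 = 0$)
$w = - \frac{2}{9}$ ($w = - \frac{0 - -2}{9} = - \frac{0 + 2}{9} = \left(- \frac{1}{9}\right) 2 = - \frac{2}{9} \approx -0.22222$)
$I{\left(y,M \right)} = M + y$
$- I{\left(w,r \right)} = - (0 - \frac{2}{9}) = \left(-1\right) \left(- \frac{2}{9}\right) = \frac{2}{9}$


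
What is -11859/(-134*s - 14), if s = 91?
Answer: 11859/12208 ≈ 0.97141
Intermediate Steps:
-11859/(-134*s - 14) = -11859/(-134*91 - 14) = -11859/(-12194 - 14) = -11859/(-12208) = -11859*(-1/12208) = 11859/12208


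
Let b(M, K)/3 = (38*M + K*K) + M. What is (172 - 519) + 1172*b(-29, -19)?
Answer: -2707667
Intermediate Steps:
b(M, K) = 3*K**2 + 117*M (b(M, K) = 3*((38*M + K*K) + M) = 3*((38*M + K**2) + M) = 3*((K**2 + 38*M) + M) = 3*(K**2 + 39*M) = 3*K**2 + 117*M)
(172 - 519) + 1172*b(-29, -19) = (172 - 519) + 1172*(3*(-19)**2 + 117*(-29)) = -347 + 1172*(3*361 - 3393) = -347 + 1172*(1083 - 3393) = -347 + 1172*(-2310) = -347 - 2707320 = -2707667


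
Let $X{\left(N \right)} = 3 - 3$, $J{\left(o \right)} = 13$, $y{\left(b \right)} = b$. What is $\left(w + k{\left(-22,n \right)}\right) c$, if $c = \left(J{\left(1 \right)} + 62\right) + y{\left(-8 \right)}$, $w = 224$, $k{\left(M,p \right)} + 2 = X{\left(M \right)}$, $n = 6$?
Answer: $14874$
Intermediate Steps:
$X{\left(N \right)} = 0$ ($X{\left(N \right)} = 3 - 3 = 0$)
$k{\left(M,p \right)} = -2$ ($k{\left(M,p \right)} = -2 + 0 = -2$)
$c = 67$ ($c = \left(13 + 62\right) - 8 = 75 - 8 = 67$)
$\left(w + k{\left(-22,n \right)}\right) c = \left(224 - 2\right) 67 = 222 \cdot 67 = 14874$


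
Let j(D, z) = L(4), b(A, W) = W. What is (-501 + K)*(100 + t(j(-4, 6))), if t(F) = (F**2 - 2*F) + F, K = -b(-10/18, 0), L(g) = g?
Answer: -56112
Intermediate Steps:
j(D, z) = 4
K = 0 (K = -1*0 = 0)
t(F) = F**2 - F
(-501 + K)*(100 + t(j(-4, 6))) = (-501 + 0)*(100 + 4*(-1 + 4)) = -501*(100 + 4*3) = -501*(100 + 12) = -501*112 = -56112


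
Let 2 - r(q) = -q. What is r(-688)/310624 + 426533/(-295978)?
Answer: -33173606875/22984467568 ≈ -1.4433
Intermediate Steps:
r(q) = 2 + q (r(q) = 2 - (-1)*q = 2 + q)
r(-688)/310624 + 426533/(-295978) = (2 - 688)/310624 + 426533/(-295978) = -686*1/310624 + 426533*(-1/295978) = -343/155312 - 426533/295978 = -33173606875/22984467568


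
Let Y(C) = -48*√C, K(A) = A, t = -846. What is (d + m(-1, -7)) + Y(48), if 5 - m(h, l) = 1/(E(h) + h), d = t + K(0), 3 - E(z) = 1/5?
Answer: -7574/9 - 192*√3 ≈ -1174.1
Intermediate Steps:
E(z) = 14/5 (E(z) = 3 - 1/5 = 3 - 1*⅕ = 3 - ⅕ = 14/5)
d = -846 (d = -846 + 0 = -846)
m(h, l) = 5 - 1/(14/5 + h)
(d + m(-1, -7)) + Y(48) = (-846 + 5*(13 + 5*(-1))/(14 + 5*(-1))) - 192*√3 = (-846 + 5*(13 - 5)/(14 - 5)) - 192*√3 = (-846 + 5*8/9) - 192*√3 = (-846 + 5*(⅑)*8) - 192*√3 = (-846 + 40/9) - 192*√3 = -7574/9 - 192*√3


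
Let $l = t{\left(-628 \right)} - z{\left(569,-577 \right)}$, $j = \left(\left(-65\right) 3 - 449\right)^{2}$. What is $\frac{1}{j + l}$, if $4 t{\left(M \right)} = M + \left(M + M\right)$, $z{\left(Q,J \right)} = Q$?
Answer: $\frac{1}{413696} \approx 2.4172 \cdot 10^{-6}$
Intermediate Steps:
$j = 414736$ ($j = \left(-195 - 449\right)^{2} = \left(-644\right)^{2} = 414736$)
$t{\left(M \right)} = \frac{3 M}{4}$ ($t{\left(M \right)} = \frac{M + \left(M + M\right)}{4} = \frac{M + 2 M}{4} = \frac{3 M}{4}$)
$l = -1040$ ($l = \frac{3}{4} \left(-628\right) - 569 = -471 - 569 = -1040$)
$\frac{1}{j + l} = \frac{1}{414736 - 1040} = \frac{1}{413696}$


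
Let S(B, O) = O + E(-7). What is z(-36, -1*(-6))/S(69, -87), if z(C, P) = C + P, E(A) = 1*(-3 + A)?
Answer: 30/97 ≈ 0.30928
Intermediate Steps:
E(A) = -3 + A
S(B, O) = -10 + O (S(B, O) = O + (-3 - 7) = O - 10 = -10 + O)
z(-36, -1*(-6))/S(69, -87) = (-36 - 1*(-6))/(-10 - 87) = (-36 + 6)/(-97) = -30*(-1/97) = 30/97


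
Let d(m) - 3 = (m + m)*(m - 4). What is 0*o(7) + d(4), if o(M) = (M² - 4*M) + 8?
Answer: 3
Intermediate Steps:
d(m) = 3 + 2*m*(-4 + m) (d(m) = 3 + (m + m)*(m - 4) = 3 + (2*m)*(-4 + m) = 3 + 2*m*(-4 + m))
o(M) = 8 + M² - 4*M
0*o(7) + d(4) = 0*(8 + 7² - 4*7) + (3 - 8*4 + 2*4²) = 0*(8 + 49 - 28) + (3 - 32 + 2*16) = 0*29 + (3 - 32 + 32) = 0 + 3 = 3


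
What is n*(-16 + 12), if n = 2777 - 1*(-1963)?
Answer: -18960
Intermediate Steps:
n = 4740 (n = 2777 + 1963 = 4740)
n*(-16 + 12) = 4740*(-16 + 12) = 4740*(-4) = -18960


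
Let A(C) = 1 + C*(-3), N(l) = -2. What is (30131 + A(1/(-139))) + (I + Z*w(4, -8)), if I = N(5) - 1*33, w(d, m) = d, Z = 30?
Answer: 4200166/139 ≈ 30217.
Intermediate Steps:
I = -35 (I = -2 - 1*33 = -2 - 33 = -35)
A(C) = 1 - 3*C
(30131 + A(1/(-139))) + (I + Z*w(4, -8)) = (30131 + (1 - 3/(-139))) + (-35 + 30*4) = (30131 + (1 - 3*(-1/139))) + (-35 + 120) = (30131 + (1 + 3/139)) + 85 = (30131 + 142/139) + 85 = 4188351/139 + 85 = 4200166/139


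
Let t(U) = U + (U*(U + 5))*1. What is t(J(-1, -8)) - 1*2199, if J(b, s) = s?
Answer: -2183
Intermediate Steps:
t(U) = U + U*(5 + U) (t(U) = U + (U*(5 + U))*1 = U + U*(5 + U))
t(J(-1, -8)) - 1*2199 = -8*(6 - 8) - 1*2199 = -8*(-2) - 2199 = 16 - 2199 = -2183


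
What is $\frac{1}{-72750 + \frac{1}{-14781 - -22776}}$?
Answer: $- \frac{7995}{581636249} \approx -1.3746 \cdot 10^{-5}$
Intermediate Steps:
$\frac{1}{-72750 + \frac{1}{-14781 - -22776}} = \frac{1}{-72750 + \frac{1}{-14781 + 22776}} = \frac{1}{-72750 + \frac{1}{7995}} = \frac{1}{- \frac{581636249}{7995}} = - \frac{7995}{581636249}$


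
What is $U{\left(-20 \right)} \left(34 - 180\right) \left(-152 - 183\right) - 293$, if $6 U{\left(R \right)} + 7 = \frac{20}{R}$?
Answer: $- \frac{196519}{3} \approx -65506.0$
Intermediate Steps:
$U{\left(R \right)} = - \frac{7}{6} + \frac{10}{3 R}$ ($U{\left(R \right)} = - \frac{7}{6} + \frac{20 \frac{1}{R}}{6} = - \frac{7}{6} + \frac{10}{3 R}$)
$U{\left(-20 \right)} \left(34 - 180\right) \left(-152 - 183\right) - 293 = \frac{20 - -140}{6 \left(-20\right)} \left(34 - 180\right) \left(-152 - 183\right) - 293 = \frac{1}{6} \left(- \frac{1}{20}\right) \left(20 + 140\right) \left(\left(-146\right) \left(-335\right)\right) - 293 = \frac{1}{6} \left(- \frac{1}{20}\right) 160 \cdot 48910 - 293 = \left(- \frac{4}{3}\right) 48910 - 293 = - \frac{195640}{3} - 293 = - \frac{196519}{3}$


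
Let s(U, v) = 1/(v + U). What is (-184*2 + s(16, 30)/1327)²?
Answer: 504606810537025/3726125764 ≈ 1.3542e+5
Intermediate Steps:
s(U, v) = 1/(U + v)
(-184*2 + s(16, 30)/1327)² = (-184*2 + 1/((16 + 30)*1327))² = (-368 + (1/1327)/46)² = (-368 + (1/46)*(1/1327))² = (-368 + 1/61042)² = (-22463455/61042)² = 504606810537025/3726125764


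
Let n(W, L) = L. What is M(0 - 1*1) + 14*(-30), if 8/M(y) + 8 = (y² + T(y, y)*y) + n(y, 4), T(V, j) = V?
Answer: -424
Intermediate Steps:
M(y) = 8/(-4 + 2*y²) (M(y) = 8/(-8 + ((y² + y*y) + 4)) = 8/(-8 + ((y² + y²) + 4)) = 8/(-8 + (2*y² + 4)) = 8/(-8 + (4 + 2*y²)) = 8/(-4 + 2*y²))
M(0 - 1*1) + 14*(-30) = 4/(-2 + (0 - 1*1)²) + 14*(-30) = 4/(-2 + (0 - 1)²) - 420 = 4/(-2 + (-1)²) - 420 = 4/(-2 + 1) - 420 = 4/(-1) - 420 = 4*(-1) - 420 = -4 - 420 = -424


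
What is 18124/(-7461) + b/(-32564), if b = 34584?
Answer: -212055290/60740001 ≈ -3.4912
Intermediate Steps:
18124/(-7461) + b/(-32564) = 18124/(-7461) + 34584/(-32564) = 18124*(-1/7461) + 34584*(-1/32564) = -18124/7461 - 8646/8141 = -212055290/60740001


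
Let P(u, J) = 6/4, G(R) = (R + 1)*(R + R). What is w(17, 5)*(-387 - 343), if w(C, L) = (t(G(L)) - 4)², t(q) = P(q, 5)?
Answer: -9125/2 ≈ -4562.5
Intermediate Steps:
G(R) = 2*R*(1 + R) (G(R) = (1 + R)*(2*R) = 2*R*(1 + R))
P(u, J) = 3/2 (P(u, J) = 6*(¼) = 3/2)
t(q) = 3/2
w(C, L) = 25/4 (w(C, L) = (3/2 - 4)² = (-5/2)² = 25/4)
w(17, 5)*(-387 - 343) = 25*(-387 - 343)/4 = (25/4)*(-730) = -9125/2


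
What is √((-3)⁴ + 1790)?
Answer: √1871 ≈ 43.255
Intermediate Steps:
√((-3)⁴ + 1790) = √(81 + 1790) = √1871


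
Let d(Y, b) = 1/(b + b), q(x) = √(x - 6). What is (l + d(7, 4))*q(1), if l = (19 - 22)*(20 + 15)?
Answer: -839*I*√5/8 ≈ -234.51*I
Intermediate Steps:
q(x) = √(-6 + x)
d(Y, b) = 1/(2*b)
l = -105 (l = -3*35 = -105)
(l + d(7, 4))*q(1) = (-105 + (½)/4)*√(-6 + 1) = (-105 + (½)*(¼))*√(-5) = (-105 + ⅛)*(I*√5) = -839*I*√5/8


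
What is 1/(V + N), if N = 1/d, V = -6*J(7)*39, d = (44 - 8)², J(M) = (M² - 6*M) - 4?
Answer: -1296/909791 ≈ -0.0014245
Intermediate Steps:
J(M) = -4 + M² - 6*M
d = 1296 (d = 36² = 1296)
V = -702 (V = -6*(-4 + 7² - 6*7)*39 = -6*(-4 + 49 - 42)*39 = -6*3*39 = -18*39 = -702)
N = 1/1296 ≈ 0.00077160
1/(V + N) = 1/(-702 + 1/1296) = 1/(-909791/1296) = -1296/909791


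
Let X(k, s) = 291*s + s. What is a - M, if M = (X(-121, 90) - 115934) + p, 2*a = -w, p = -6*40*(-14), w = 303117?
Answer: -130529/2 ≈ -65265.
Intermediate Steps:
X(k, s) = 292*s
p = 3360 (p = -240*(-14) = 3360)
a = -303117/2 (a = (-1*303117)/2 = (1/2)*(-303117) = -303117/2 ≈ -1.5156e+5)
M = -86294 (M = (292*90 - 115934) + 3360 = (26280 - 115934) + 3360 = -89654 + 3360 = -86294)
a - M = -303117/2 - 1*(-86294) = -303117/2 + 86294 = -130529/2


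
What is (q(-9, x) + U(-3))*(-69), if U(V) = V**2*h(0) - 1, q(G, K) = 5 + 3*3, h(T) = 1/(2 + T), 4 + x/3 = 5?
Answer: -2415/2 ≈ -1207.5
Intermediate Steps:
x = 3 (x = -12 + 3*5 = -12 + 15 = 3)
q(G, K) = 14 (q(G, K) = 5 + 9 = 14)
U(V) = -1 + V**2/2 (U(V) = V**2/(2 + 0) - 1 = V**2/2 - 1 = -1 + V**2/2)
(q(-9, x) + U(-3))*(-69) = (14 + (-1 + (1/2)*(-3)**2))*(-69) = (14 + (-1 + (1/2)*9))*(-69) = (14 + (-1 + 9/2))*(-69) = (14 + 7/2)*(-69) = (35/2)*(-69) = -2415/2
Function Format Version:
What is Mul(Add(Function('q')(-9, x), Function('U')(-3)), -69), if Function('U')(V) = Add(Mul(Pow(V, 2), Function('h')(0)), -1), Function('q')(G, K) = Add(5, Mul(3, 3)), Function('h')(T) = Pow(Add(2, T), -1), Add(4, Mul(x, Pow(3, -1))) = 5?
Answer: Rational(-2415, 2) ≈ -1207.5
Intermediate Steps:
x = 3 (x = Add(-12, Mul(3, 5)) = Add(-12, 15) = 3)
Function('q')(G, K) = 14 (Function('q')(G, K) = Add(5, 9) = 14)
Function('U')(V) = Add(-1, Mul(Rational(1, 2), Pow(V, 2))) (Function('U')(V) = Add(Mul(Pow(V, 2), Pow(Add(2, 0), -1)), -1) = Add(Mul(Pow(V, 2), Pow(2, -1)), -1) = Add(Mul(Pow(V, 2), Rational(1, 2)), -1) = Add(Mul(Rational(1, 2), Pow(V, 2)), -1) = Add(-1, Mul(Rational(1, 2), Pow(V, 2))))
Mul(Add(Function('q')(-9, x), Function('U')(-3)), -69) = Mul(Add(14, Add(-1, Mul(Rational(1, 2), Pow(-3, 2)))), -69) = Mul(Add(14, Add(-1, Mul(Rational(1, 2), 9))), -69) = Mul(Add(14, Add(-1, Rational(9, 2))), -69) = Mul(Add(14, Rational(7, 2)), -69) = Mul(Rational(35, 2), -69) = Rational(-2415, 2)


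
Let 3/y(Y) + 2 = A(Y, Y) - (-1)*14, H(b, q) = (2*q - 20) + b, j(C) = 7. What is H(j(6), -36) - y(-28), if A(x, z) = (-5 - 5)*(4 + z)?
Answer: -7141/84 ≈ -85.012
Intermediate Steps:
A(x, z) = -40 - 10*z (A(x, z) = -10*(4 + z) = -40 - 10*z)
H(b, q) = -20 + b + 2*q (H(b, q) = (-20 + 2*q) + b = -20 + b + 2*q)
y(Y) = 3/(-28 - 10*Y) (y(Y) = 3/(-2 + ((-40 - 10*Y) - (-1)*14)) = 3/(-2 + ((-40 - 10*Y) - 1*(-14))) = 3/(-2 + ((-40 - 10*Y) + 14)) = 3/(-2 + (-26 - 10*Y)) = 3/(-28 - 10*Y))
H(j(6), -36) - y(-28) = (-20 + 7 + 2*(-36)) - (-3)/(28 + 10*(-28)) = (-20 + 7 - 72) - (-3)/(28 - 280) = -85 - (-3)/(-252) = -85 - (-3)*(-1)/252 = -85 - 1*1/84 = -85 - 1/84 = -7141/84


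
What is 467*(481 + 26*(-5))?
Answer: 163917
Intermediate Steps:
467*(481 + 26*(-5)) = 467*(481 - 130) = 467*351 = 163917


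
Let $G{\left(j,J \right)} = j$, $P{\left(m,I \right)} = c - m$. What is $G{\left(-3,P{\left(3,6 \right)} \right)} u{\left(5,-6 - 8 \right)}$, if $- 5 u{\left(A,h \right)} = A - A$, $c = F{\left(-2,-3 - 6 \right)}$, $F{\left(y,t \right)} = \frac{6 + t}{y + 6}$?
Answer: $0$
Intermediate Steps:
$F{\left(y,t \right)} = \frac{6 + t}{6 + y}$
$c = - \frac{3}{4}$ ($c = \frac{6 - 9}{6 - 2} = \frac{6 - 9}{4} = \frac{1}{4} \left(-3\right) = - \frac{3}{4} \approx -0.75$)
$u{\left(A,h \right)} = 0$ ($u{\left(A,h \right)} = - \frac{A - A}{5} = \left(- \frac{1}{5}\right) 0 = 0$)
$P{\left(m,I \right)} = - \frac{3}{4} - m$
$G{\left(-3,P{\left(3,6 \right)} \right)} u{\left(5,-6 - 8 \right)} = \left(-3\right) 0 = 0$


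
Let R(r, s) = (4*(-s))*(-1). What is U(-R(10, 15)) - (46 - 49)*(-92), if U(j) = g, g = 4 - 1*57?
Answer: -329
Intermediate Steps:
R(r, s) = 4*s (R(r, s) = -4*s*(-1) = 4*s)
g = -53 (g = 4 - 57 = -53)
U(j) = -53
U(-R(10, 15)) - (46 - 49)*(-92) = -53 - (46 - 49)*(-92) = -53 - (-3)*(-92) = -53 - 1*276 = -53 - 276 = -329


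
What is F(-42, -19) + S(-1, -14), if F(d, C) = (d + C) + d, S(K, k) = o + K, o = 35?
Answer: -69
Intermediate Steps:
S(K, k) = 35 + K
F(d, C) = C + 2*d (F(d, C) = (C + d) + d = C + 2*d)
F(-42, -19) + S(-1, -14) = (-19 + 2*(-42)) + (35 - 1) = (-19 - 84) + 34 = -103 + 34 = -69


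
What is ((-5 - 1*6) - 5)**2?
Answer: 256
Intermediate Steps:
((-5 - 1*6) - 5)**2 = ((-5 - 6) - 5)**2 = (-11 - 5)**2 = (-16)**2 = 256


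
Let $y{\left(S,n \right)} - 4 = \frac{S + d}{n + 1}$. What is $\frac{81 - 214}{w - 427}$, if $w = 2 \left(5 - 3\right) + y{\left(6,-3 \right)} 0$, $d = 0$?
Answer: $\frac{133}{423} \approx 0.31442$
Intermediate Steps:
$y{\left(S,n \right)} = 4 + \frac{S}{1 + n}$ ($y{\left(S,n \right)} = 4 + \frac{S + 0}{n + 1} = 4 + \frac{S}{1 + n}$)
$w = 4$ ($w = 2 \left(5 - 3\right) + \frac{4 + 6 + 4 \left(-3\right)}{1 - 3} \cdot 0 = 2 \cdot 2 + \frac{4 + 6 - 12}{-2} \cdot 0 = 4 + \left(- \frac{1}{2}\right) \left(-2\right) 0 = 4 + 1 \cdot 0 = 4 + 0 = 4$)
$\frac{81 - 214}{w - 427} = \frac{81 - 214}{4 - 427} = \frac{81 - 214}{-423} = \left(81 - 214\right) \left(- \frac{1}{423}\right) = \left(-133\right) \left(- \frac{1}{423}\right) = \frac{133}{423}$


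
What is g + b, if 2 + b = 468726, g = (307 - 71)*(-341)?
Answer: 388248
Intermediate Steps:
g = -80476 (g = 236*(-341) = -80476)
b = 468724 (b = -2 + 468726 = 468724)
g + b = -80476 + 468724 = 388248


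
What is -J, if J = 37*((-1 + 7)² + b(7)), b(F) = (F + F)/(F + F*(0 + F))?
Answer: -5365/4 ≈ -1341.3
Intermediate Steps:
b(F) = 2*F/(F + F²) (b(F) = (2*F)/(F + F*F) = (2*F)/(F + F²) = 2*F/(F + F²))
J = 5365/4 (J = 37*((-1 + 7)² + 2/(1 + 7)) = 37*(6² + 2/8) = 37*(36 + 2*(⅛)) = 37*(36 + ¼) = 37*(145/4) = 5365/4 ≈ 1341.3)
-J = -1*5365/4 = -5365/4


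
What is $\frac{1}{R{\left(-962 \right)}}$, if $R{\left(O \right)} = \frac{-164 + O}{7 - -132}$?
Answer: $- \frac{139}{1126} \approx -0.12345$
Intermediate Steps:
$R{\left(O \right)} = - \frac{164}{139} + \frac{O}{139}$ ($R{\left(O \right)} = \frac{-164 + O}{7 + 132} = \frac{-164 + O}{139} = \left(-164 + O\right) \frac{1}{139} = - \frac{164}{139} + \frac{O}{139}$)
$\frac{1}{R{\left(-962 \right)}} = \frac{1}{- \frac{164}{139} + \frac{1}{139} \left(-962\right)} = \frac{1}{- \frac{164}{139} - \frac{962}{139}} = \frac{1}{- \frac{1126}{139}} = - \frac{139}{1126}$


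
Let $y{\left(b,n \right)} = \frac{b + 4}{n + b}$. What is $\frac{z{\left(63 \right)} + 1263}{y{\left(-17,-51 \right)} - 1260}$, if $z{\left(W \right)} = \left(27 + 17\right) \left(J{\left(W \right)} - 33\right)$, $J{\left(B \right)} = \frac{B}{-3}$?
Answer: $\frac{75684}{85667} \approx 0.88347$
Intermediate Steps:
$J{\left(B \right)} = - \frac{B}{3}$ ($J{\left(B \right)} = B \left(- \frac{1}{3}\right) = - \frac{B}{3}$)
$z{\left(W \right)} = -1452 - \frac{44 W}{3}$ ($z{\left(W \right)} = \left(27 + 17\right) \left(- \frac{W}{3} - 33\right) = 44 \left(-33 - \frac{W}{3}\right) = -1452 - \frac{44 W}{3}$)
$y{\left(b,n \right)} = \frac{4 + b}{b + n}$
$\frac{z{\left(63 \right)} + 1263}{y{\left(-17,-51 \right)} - 1260} = \frac{\left(-1452 - 924\right) + 1263}{\frac{4 - 17}{-17 - 51} - 1260} = \frac{\left(-1452 - 924\right) + 1263}{\frac{1}{-68} \left(-13\right) - 1260} = \frac{-2376 + 1263}{\left(- \frac{1}{68}\right) \left(-13\right) - 1260} = - \frac{1113}{\frac{13}{68} - 1260} = - \frac{1113}{- \frac{85667}{68}} = \left(-1113\right) \left(- \frac{68}{85667}\right) = \frac{75684}{85667}$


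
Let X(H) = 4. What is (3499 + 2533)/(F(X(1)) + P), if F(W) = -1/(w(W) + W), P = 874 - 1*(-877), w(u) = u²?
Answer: 120640/35019 ≈ 3.4450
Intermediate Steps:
P = 1751 (P = 874 + 877 = 1751)
F(W) = -1/(W + W²) (F(W) = -1/(W² + W) = -1/(W + W²))
(3499 + 2533)/(F(X(1)) + P) = (3499 + 2533)/(-1/(4*(1 + 4)) + 1751) = 6032/(-1*¼/5 + 1751) = 6032/(-1*¼*⅕ + 1751) = 6032/(-1/20 + 1751) = 6032/(35019/20) = 6032*(20/35019) = 120640/35019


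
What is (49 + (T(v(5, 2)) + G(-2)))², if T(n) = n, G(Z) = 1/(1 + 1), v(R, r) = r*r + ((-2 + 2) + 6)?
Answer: 14161/4 ≈ 3540.3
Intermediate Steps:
v(R, r) = 6 + r² (v(R, r) = r² + (0 + 6) = r² + 6 = 6 + r²)
G(Z) = ½ (G(Z) = 1/2 = ½)
(49 + (T(v(5, 2)) + G(-2)))² = (49 + ((6 + 2²) + ½))² = (49 + ((6 + 4) + ½))² = (49 + (10 + ½))² = (49 + 21/2)² = (119/2)² = 14161/4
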